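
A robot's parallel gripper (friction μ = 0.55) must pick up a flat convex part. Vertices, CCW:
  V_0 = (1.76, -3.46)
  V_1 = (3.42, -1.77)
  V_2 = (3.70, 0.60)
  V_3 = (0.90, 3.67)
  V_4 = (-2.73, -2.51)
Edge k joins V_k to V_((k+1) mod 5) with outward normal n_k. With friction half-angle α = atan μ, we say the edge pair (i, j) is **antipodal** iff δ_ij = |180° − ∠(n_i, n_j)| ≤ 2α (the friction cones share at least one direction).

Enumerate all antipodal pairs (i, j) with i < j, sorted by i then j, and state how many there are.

α = atan 0.55 = 28.81°;  2α = 57.62°
n_0 = (+0.7134, -0.7007)
n_1 = (+0.9931, -0.1173)
n_2 = (+0.7389, +0.6739)
n_3 = (-0.8623, +0.5065)
n_4 = (-0.2070, -0.9783)
  (0,1): δ = 142.25°  ·
  (0,2): δ = 93.15°  ·
  (0,3): δ = 14.06°  ✓
  (0,4): δ = 122.54°  ·
  (1,2): δ = 130.90°  ·
  (1,3): δ = 23.69°  ✓
  (1,4): δ = 84.79°  ·
  (2,3): δ = 72.80°  ·
  (2,4): δ = 35.69°  ✓
  (3,4): δ = 71.52°  ·
antipodal pairs: 3

count = 3; pairs: (0,3), (1,3), (2,4)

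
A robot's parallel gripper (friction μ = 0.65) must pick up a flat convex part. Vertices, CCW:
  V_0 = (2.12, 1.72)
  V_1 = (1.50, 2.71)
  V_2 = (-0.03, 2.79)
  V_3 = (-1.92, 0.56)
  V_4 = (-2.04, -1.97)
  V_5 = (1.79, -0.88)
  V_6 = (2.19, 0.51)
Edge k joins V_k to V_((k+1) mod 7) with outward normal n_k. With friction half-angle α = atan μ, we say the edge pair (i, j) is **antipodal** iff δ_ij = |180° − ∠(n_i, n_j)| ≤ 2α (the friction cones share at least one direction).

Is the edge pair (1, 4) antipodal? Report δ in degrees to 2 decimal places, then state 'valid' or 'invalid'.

α = atan 0.65 = 33.02°;  2α = 66.05°
edge 1: e_1 = (-1.53, +0.08);  n_1 = (+0.0522, +0.9986)
edge 4: e_4 = (+3.83, +1.09);  n_4 = (+0.2737, -0.9618)
∠(n_1, n_4) = 161.12°
δ = |180° − 161.12°| = 18.88°
18.88° ≤ 2α = 66.05°  →  valid

δ = 18.88°, valid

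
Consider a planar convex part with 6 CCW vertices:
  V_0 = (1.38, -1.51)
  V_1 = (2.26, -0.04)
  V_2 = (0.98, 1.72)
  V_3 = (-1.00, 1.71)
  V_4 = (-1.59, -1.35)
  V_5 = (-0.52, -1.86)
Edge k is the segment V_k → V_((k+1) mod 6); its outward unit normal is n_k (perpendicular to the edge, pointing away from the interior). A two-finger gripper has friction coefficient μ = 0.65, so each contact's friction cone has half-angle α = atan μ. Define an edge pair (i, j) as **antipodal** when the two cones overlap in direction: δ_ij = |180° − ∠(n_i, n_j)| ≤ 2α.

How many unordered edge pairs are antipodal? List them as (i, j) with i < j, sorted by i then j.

α = atan 0.65 = 33.02°;  2α = 66.05°
n_0 = (+0.8580, -0.5136)
n_1 = (+0.8087, +0.5882)
n_2 = (-0.0051, +1.0000)
n_3 = (-0.9819, +0.1893)
n_4 = (-0.4303, -0.9027)
n_5 = (+0.1812, -0.9835)
  (0,1): δ = 113.07°  ·
  (0,2): δ = 58.80°  ✓
  (0,3): δ = 19.99°  ✓
  (0,4): δ = 95.42°  ·
  (0,5): δ = 131.34°  ·
  (1,2): δ = 125.74°  ·
  (1,3): δ = 46.94°  ✓
  (1,4): δ = 28.49°  ✓
  (1,5): δ = 64.41°  ✓
  (2,3): δ = 101.20°  ·
  (2,4): δ = 25.77°  ✓
  (2,5): δ = 10.15°  ✓
  (3,4): δ = 104.57°  ·
  (3,5): δ = 68.65°  ·
  (4,5): δ = 144.08°  ·
antipodal pairs: 7

count = 7; pairs: (0,2), (0,3), (1,3), (1,4), (1,5), (2,4), (2,5)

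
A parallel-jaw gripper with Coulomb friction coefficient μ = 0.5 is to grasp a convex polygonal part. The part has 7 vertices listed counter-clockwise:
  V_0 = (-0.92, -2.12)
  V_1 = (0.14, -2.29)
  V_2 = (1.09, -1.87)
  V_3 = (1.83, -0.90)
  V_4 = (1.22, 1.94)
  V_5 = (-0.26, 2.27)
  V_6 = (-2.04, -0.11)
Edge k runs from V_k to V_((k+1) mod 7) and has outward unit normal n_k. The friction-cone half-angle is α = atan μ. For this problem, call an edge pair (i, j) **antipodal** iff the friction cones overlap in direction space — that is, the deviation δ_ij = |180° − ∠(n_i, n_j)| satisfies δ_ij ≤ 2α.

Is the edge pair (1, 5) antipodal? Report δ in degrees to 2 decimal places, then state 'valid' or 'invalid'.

δ = 29.36°, valid

α = atan 0.5 = 26.57°;  2α = 53.13°
edge 1: e_1 = (+0.95, +0.42);  n_1 = (+0.4044, -0.9146)
edge 5: e_5 = (-1.78, -2.38);  n_5 = (-0.8008, +0.5989)
∠(n_1, n_5) = 150.64°
δ = |180° − 150.64°| = 29.36°
29.36° ≤ 2α = 53.13°  →  valid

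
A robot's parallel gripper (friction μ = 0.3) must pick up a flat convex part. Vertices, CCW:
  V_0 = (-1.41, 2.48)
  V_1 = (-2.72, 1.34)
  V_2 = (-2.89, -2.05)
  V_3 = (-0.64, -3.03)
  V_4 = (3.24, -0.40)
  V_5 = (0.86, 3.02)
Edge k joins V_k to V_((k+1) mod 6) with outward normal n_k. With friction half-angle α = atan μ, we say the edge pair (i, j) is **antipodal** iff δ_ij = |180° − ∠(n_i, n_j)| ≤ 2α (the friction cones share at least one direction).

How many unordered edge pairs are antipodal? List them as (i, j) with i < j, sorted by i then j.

α = atan 0.3 = 16.70°;  2α = 33.40°
n_0 = (-0.6565, +0.7544)
n_1 = (-0.9987, +0.0501)
n_2 = (-0.3993, -0.9168)
n_3 = (+0.5611, -0.8278)
n_4 = (+0.8208, +0.5712)
n_5 = (-0.2314, +0.9729)
  (0,1): δ = 133.90°  ·
  (0,2): δ = 64.57°  ·
  (0,3): δ = 6.90°  ✓
  (0,4): δ = 83.80°  ·
  (0,5): δ = 152.35°  ·
  (1,2): δ = 110.66°  ·
  (1,3): δ = 53.00°  ·
  (1,4): δ = 37.71°  ·
  (1,5): δ = 106.25°  ·
  (2,3): δ = 122.33°  ·
  (2,4): δ = 31.63°  ✓
  (2,5): δ = 36.92°  ·
  (3,4): δ = 89.30°  ·
  (3,5): δ = 20.75°  ✓
  (4,5): δ = 111.45°  ·
antipodal pairs: 3

count = 3; pairs: (0,3), (2,4), (3,5)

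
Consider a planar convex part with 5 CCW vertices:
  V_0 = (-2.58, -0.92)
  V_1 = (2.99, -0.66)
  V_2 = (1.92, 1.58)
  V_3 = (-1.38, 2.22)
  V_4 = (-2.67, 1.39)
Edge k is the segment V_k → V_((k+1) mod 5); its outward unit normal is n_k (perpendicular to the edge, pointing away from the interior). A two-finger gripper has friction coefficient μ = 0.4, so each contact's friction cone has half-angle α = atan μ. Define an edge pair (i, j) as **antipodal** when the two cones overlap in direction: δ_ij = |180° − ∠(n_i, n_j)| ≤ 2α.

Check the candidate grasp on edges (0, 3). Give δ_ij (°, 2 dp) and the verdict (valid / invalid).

δ = 30.09°, valid

α = atan 0.4 = 21.80°;  2α = 43.60°
edge 0: e_0 = (+5.57, +0.26);  n_0 = (+0.0466, -0.9989)
edge 3: e_3 = (-1.29, -0.83);  n_3 = (-0.5411, +0.8410)
∠(n_0, n_3) = 149.91°
δ = |180° − 149.91°| = 30.09°
30.09° ≤ 2α = 43.60°  →  valid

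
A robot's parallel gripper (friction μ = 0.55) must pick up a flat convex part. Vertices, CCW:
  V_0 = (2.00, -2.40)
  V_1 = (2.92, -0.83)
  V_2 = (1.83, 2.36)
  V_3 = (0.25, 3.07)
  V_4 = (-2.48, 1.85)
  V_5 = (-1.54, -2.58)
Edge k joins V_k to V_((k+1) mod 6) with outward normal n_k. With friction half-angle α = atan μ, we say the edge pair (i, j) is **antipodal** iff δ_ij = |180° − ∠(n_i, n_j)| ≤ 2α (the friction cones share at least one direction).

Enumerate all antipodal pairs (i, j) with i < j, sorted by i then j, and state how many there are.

count = 6; pairs: (0,3), (0,4), (1,4), (2,4), (2,5), (3,5)

α = atan 0.55 = 28.81°;  2α = 57.62°
n_0 = (+0.8628, -0.5056)
n_1 = (+0.9463, +0.3233)
n_2 = (+0.4099, +0.9121)
n_3 = (-0.4080, +0.9130)
n_4 = (-0.9782, -0.2076)
n_5 = (+0.0508, -0.9987)
  (0,1): δ = 130.77°  ·
  (0,2): δ = 83.83°  ·
  (0,3): δ = 35.55°  ✓
  (0,4): δ = 42.35°  ✓
  (0,5): δ = 123.28°  ·
  (1,2): δ = 133.06°  ·
  (1,3): δ = 84.79°  ·
  (1,4): δ = 6.89°  ✓
  (1,5): δ = 74.05°  ·
  (2,3): δ = 131.72°  ·
  (2,4): δ = 53.82°  ✓
  (2,5): δ = 27.11°  ✓
  (3,4): δ = 102.10°  ·
  (3,5): δ = 21.17°  ✓
  (4,5): δ = 99.07°  ·
antipodal pairs: 6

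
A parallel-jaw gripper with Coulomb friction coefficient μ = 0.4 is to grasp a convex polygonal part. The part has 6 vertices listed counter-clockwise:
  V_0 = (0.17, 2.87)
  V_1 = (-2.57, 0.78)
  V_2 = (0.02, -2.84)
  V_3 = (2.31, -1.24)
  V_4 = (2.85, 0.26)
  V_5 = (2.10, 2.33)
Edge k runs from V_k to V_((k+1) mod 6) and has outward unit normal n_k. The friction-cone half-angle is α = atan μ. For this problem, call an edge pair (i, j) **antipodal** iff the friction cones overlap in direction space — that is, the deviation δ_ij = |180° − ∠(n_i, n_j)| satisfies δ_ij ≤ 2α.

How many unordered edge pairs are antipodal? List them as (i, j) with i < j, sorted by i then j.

count = 4; pairs: (0,2), (0,3), (1,4), (1,5)

α = atan 0.4 = 21.80°;  2α = 43.60°
n_0 = (-0.6065, +0.7951)
n_1 = (-0.8133, -0.5819)
n_2 = (+0.5727, -0.8197)
n_3 = (+0.9409, -0.3387)
n_4 = (+0.9402, +0.3406)
n_5 = (+0.2694, +0.9630)
  (0,1): δ = 91.75°  ·
  (0,2): δ = 2.39°  ✓
  (0,3): δ = 32.87°  ✓
  (0,4): δ = 72.58°  ·
  (0,5): δ = 127.03°  ·
  (1,2): δ = 90.64°  ·
  (1,3): δ = 55.38°  ·
  (1,4): δ = 15.67°  ✓
  (1,5): δ = 38.79°  ✓
  (2,3): δ = 144.74°  ·
  (2,4): δ = 105.03°  ·
  (2,5): δ = 50.57°  ·
  (3,4): δ = 140.28°  ·
  (3,5): δ = 85.83°  ·
  (4,5): δ = 125.55°  ·
antipodal pairs: 4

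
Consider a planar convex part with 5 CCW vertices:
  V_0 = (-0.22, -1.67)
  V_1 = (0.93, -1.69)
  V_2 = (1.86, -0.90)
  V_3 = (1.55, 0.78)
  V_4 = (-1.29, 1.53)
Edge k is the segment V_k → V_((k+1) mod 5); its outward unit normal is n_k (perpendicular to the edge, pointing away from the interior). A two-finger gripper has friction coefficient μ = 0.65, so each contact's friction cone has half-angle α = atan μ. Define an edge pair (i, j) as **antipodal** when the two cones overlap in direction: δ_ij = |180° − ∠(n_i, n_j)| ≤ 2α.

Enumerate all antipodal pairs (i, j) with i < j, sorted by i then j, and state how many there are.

α = atan 0.65 = 33.02°;  2α = 66.05°
n_0 = (-0.0174, -0.9998)
n_1 = (+0.6474, -0.7621)
n_2 = (+0.9834, +0.1815)
n_3 = (+0.2553, +0.9669)
n_4 = (-0.9484, -0.3171)
  (0,1): δ = 138.66°  ·
  (0,2): δ = 78.55°  ·
  (0,3): δ = 13.80°  ✓
  (0,4): δ = 109.48°  ·
  (1,2): δ = 119.89°  ·
  (1,3): δ = 55.14°  ✓
  (1,4): δ = 68.14°  ·
  (2,3): δ = 115.25°  ·
  (2,4): δ = 8.03°  ✓
  (3,4): δ = 56.72°  ✓
antipodal pairs: 4

count = 4; pairs: (0,3), (1,3), (2,4), (3,4)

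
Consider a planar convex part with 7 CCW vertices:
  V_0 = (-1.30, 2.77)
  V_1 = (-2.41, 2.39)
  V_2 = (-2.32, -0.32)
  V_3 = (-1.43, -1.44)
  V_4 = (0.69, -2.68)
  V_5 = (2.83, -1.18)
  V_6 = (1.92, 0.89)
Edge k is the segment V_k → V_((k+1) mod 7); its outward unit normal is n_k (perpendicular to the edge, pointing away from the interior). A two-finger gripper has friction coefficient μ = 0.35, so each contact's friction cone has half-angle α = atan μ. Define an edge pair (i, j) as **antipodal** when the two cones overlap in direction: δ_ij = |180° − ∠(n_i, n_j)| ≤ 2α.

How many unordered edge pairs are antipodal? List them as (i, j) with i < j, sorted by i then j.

α = atan 0.35 = 19.29°;  2α = 38.58°
n_0 = (-0.3239, +0.9461)
n_1 = (-0.9994, -0.0332)
n_2 = (-0.7829, -0.6221)
n_3 = (-0.5049, -0.8632)
n_4 = (+0.5740, -0.8189)
n_5 = (+0.9154, +0.4024)
n_6 = (+0.5042, +0.8636)
  (0,1): δ = 107.00°  ·
  (0,2): δ = 70.43°  ·
  (0,3): δ = 49.22°  ·
  (0,4): δ = 16.13°  ✓
  (0,5): δ = 94.83°  ·
  (0,6): δ = 130.82°  ·
  (1,2): δ = 143.43°  ·
  (1,3): δ = 122.23°  ·
  (1,4): δ = 56.87°  ·
  (1,5): δ = 21.83°  ✓
  (1,6): δ = 57.82°  ·
  (2,3): δ = 158.80°  ·
  (2,4): δ = 93.44°  ·
  (2,5): δ = 14.74°  ✓
  (2,6): δ = 21.25°  ✓
  (3,4): δ = 114.65°  ·
  (3,5): δ = 35.95°  ✓
  (3,6): δ = 0.05°  ✓
  (4,5): δ = 101.30°  ·
  (4,6): δ = 65.31°  ·
  (5,6): δ = 144.01°  ·
antipodal pairs: 6

count = 6; pairs: (0,4), (1,5), (2,5), (2,6), (3,5), (3,6)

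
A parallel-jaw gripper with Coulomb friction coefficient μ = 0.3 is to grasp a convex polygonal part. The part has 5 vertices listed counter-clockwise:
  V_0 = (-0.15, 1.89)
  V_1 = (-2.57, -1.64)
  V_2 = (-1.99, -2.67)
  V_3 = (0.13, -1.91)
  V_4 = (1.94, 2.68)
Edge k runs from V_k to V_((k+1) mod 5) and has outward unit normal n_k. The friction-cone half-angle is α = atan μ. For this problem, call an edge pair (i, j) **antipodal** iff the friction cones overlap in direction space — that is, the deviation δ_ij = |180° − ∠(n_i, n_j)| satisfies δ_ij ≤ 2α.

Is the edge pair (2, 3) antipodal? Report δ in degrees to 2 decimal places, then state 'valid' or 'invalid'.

δ = 131.24°, invalid

α = atan 0.3 = 16.70°;  2α = 33.40°
edge 2: e_2 = (+2.12, +0.76);  n_2 = (+0.3375, -0.9413)
edge 3: e_3 = (+1.81, +4.59);  n_3 = (+0.9303, -0.3668)
∠(n_2, n_3) = 48.76°
δ = |180° − 48.76°| = 131.24°
131.24° > 2α = 33.40°  →  invalid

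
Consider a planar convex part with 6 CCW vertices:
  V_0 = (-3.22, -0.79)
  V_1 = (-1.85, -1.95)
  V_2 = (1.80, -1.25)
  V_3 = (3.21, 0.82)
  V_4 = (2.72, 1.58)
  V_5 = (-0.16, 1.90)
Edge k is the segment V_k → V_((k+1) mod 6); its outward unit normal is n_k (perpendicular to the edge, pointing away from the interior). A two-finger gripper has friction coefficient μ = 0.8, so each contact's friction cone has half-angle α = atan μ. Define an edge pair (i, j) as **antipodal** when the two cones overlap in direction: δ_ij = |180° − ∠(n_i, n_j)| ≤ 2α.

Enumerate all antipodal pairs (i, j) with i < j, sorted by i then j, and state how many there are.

count = 7; pairs: (0,3), (0,4), (1,3), (1,4), (1,5), (2,4), (2,5)

α = atan 0.8 = 38.66°;  2α = 77.32°
n_0 = (-0.6462, -0.7632)
n_1 = (+0.1883, -0.9821)
n_2 = (+0.8265, -0.5630)
n_3 = (+0.8405, +0.5419)
n_4 = (+0.1104, +0.9939)
n_5 = (-0.6602, +0.7511)
  (0,1): δ = 128.89°  ·
  (0,2): δ = 84.01°  ·
  (0,3): δ = 16.93°  ✓
  (0,4): δ = 33.91°  ✓
  (0,5): δ = 81.57°  ·
  (1,2): δ = 135.12°  ·
  (1,3): δ = 68.05°  ✓
  (1,4): δ = 17.20°  ✓
  (1,5): δ = 30.46°  ✓
  (2,3): δ = 112.93°  ·
  (2,4): δ = 62.08°  ✓
  (2,5): δ = 14.42°  ✓
  (3,4): δ = 129.15°  ·
  (3,5): δ = 81.49°  ·
  (4,5): δ = 132.34°  ·
antipodal pairs: 7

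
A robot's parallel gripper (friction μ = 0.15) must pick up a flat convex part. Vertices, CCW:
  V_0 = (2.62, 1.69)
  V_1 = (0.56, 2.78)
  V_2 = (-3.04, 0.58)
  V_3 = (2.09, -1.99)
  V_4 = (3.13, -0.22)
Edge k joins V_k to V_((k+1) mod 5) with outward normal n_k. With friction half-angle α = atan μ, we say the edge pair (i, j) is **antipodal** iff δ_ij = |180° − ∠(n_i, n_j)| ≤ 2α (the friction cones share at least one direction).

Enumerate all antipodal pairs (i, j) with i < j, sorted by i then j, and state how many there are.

count = 1; pairs: (0,2)

α = atan 0.15 = 8.53°;  2α = 17.06°
n_0 = (+0.4677, +0.8839)
n_1 = (-0.5215, +0.8533)
n_2 = (-0.4479, -0.8941)
n_3 = (+0.8622, -0.5066)
n_4 = (+0.9662, +0.2580)
  (0,1): δ = 120.69°  ·
  (0,2): δ = 1.27°  ✓
  (0,3): δ = 87.45°  ·
  (0,4): δ = 132.83°  ·
  (1,2): δ = 58.04°  ·
  (1,3): δ = 28.13°  ·
  (1,4): δ = 73.52°  ·
  (2,3): δ = 93.83°  ·
  (2,4): δ = 48.44°  ·
  (3,4): δ = 134.61°  ·
antipodal pairs: 1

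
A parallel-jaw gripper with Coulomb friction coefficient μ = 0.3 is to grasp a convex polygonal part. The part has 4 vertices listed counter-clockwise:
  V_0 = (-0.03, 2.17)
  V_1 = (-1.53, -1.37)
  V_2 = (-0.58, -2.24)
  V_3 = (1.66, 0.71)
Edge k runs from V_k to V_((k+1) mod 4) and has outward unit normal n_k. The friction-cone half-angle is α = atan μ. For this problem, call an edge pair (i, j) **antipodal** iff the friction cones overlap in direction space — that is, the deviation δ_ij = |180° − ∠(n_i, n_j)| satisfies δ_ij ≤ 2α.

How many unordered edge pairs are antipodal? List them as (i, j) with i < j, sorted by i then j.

α = atan 0.3 = 16.70°;  2α = 33.40°
n_0 = (-0.9208, +0.3901)
n_1 = (-0.6754, -0.7375)
n_2 = (+0.7964, -0.6047)
n_3 = (+0.6537, +0.7567)
  (0,1): δ = 109.52°  ·
  (0,2): δ = 14.25°  ✓
  (0,3): δ = 72.14°  ·
  (1,2): δ = 84.73°  ·
  (1,3): δ = 1.66°  ✓
  (2,3): δ = 93.61°  ·
antipodal pairs: 2

count = 2; pairs: (0,2), (1,3)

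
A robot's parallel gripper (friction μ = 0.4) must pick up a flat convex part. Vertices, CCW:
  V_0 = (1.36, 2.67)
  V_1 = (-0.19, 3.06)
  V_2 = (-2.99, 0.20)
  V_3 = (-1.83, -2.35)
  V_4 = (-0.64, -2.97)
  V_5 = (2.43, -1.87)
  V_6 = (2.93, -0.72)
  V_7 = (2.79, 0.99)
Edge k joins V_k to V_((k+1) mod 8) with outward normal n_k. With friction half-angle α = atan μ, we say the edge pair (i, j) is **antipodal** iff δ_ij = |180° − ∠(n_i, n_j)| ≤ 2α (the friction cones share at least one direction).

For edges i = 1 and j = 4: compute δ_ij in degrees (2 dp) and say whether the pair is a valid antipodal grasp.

δ = 25.89°, valid

α = atan 0.4 = 21.80°;  2α = 43.60°
edge 1: e_1 = (-2.80, -2.86);  n_1 = (-0.7146, +0.6996)
edge 4: e_4 = (+3.07, +1.10);  n_4 = (+0.3373, -0.9414)
∠(n_1, n_4) = 154.11°
δ = |180° − 154.11°| = 25.89°
25.89° ≤ 2α = 43.60°  →  valid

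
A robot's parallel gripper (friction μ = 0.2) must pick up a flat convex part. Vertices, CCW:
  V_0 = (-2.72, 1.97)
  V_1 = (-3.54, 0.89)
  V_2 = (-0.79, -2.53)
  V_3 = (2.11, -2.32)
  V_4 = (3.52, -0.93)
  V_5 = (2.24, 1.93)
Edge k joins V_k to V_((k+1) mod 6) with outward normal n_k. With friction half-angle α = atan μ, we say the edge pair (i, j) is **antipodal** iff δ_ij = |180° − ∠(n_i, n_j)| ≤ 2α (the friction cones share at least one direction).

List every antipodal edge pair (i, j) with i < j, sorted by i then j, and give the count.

α = atan 0.2 = 11.31°;  2α = 22.62°
n_0 = (-0.7964, +0.6047)
n_1 = (-0.7793, -0.6266)
n_2 = (+0.0722, -0.9974)
n_3 = (+0.7020, -0.7121)
n_4 = (+0.9128, +0.4085)
n_5 = (+0.0081, +1.0000)
  (0,1): δ = 103.99°  ·
  (0,2): δ = 48.65°  ·
  (0,3): δ = 8.20°  ✓
  (0,4): δ = 61.32°  ·
  (0,5): δ = 126.75°  ·
  (1,2): δ = 124.66°  ·
  (1,3): δ = 84.21°  ·
  (1,4): δ = 14.69°  ✓
  (1,5): δ = 50.74°  ·
  (2,3): δ = 139.55°  ·
  (2,4): δ = 70.03°  ·
  (2,5): δ = 4.60°  ✓
  (3,4): δ = 110.48°  ·
  (3,5): δ = 45.05°  ·
  (4,5): δ = 114.57°  ·
antipodal pairs: 3

count = 3; pairs: (0,3), (1,4), (2,5)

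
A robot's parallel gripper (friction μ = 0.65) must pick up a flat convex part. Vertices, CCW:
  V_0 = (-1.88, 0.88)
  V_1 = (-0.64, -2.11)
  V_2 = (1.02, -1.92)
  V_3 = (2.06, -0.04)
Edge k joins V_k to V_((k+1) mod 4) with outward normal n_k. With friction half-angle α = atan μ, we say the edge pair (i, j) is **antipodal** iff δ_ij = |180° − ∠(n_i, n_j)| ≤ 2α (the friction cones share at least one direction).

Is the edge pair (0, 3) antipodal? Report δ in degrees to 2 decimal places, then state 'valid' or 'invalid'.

δ = 54.33°, valid

α = atan 0.65 = 33.02°;  2α = 66.05°
edge 0: e_0 = (+1.24, -2.99);  n_0 = (-0.9237, -0.3831)
edge 3: e_3 = (-3.94, +0.92);  n_3 = (+0.2274, +0.9738)
∠(n_0, n_3) = 125.67°
δ = |180° − 125.67°| = 54.33°
54.33° ≤ 2α = 66.05°  →  valid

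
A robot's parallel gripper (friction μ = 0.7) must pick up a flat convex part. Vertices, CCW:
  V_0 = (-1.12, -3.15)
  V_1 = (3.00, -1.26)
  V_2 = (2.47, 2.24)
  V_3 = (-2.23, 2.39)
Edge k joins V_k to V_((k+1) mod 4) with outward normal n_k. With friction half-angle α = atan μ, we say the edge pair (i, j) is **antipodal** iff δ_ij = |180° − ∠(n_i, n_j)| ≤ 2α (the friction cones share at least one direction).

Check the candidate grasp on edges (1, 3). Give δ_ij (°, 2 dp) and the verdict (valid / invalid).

δ = 2.72°, valid

α = atan 0.7 = 34.99°;  2α = 69.98°
edge 1: e_1 = (-0.53, +3.50);  n_1 = (+0.9887, +0.1497)
edge 3: e_3 = (+1.11, -5.54);  n_3 = (-0.9805, -0.1965)
∠(n_1, n_3) = 177.28°
δ = |180° − 177.28°| = 2.72°
2.72° ≤ 2α = 69.98°  →  valid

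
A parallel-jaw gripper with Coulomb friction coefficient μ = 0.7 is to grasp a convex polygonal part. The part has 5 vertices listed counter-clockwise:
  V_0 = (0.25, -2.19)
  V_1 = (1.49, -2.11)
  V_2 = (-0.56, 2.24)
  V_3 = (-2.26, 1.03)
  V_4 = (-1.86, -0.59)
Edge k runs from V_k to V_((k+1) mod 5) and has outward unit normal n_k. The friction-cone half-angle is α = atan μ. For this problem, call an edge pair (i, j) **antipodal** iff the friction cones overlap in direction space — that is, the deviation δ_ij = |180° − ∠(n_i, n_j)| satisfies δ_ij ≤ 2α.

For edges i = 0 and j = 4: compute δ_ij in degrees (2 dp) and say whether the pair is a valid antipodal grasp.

α = atan 0.7 = 34.99°;  2α = 69.98°
edge 0: e_0 = (+1.24, +0.08);  n_0 = (+0.0644, -0.9979)
edge 4: e_4 = (+2.11, -1.60);  n_4 = (-0.6042, -0.7968)
∠(n_0, n_4) = 40.86°
δ = |180° − 40.86°| = 139.14°
139.14° > 2α = 69.98°  →  invalid

δ = 139.14°, invalid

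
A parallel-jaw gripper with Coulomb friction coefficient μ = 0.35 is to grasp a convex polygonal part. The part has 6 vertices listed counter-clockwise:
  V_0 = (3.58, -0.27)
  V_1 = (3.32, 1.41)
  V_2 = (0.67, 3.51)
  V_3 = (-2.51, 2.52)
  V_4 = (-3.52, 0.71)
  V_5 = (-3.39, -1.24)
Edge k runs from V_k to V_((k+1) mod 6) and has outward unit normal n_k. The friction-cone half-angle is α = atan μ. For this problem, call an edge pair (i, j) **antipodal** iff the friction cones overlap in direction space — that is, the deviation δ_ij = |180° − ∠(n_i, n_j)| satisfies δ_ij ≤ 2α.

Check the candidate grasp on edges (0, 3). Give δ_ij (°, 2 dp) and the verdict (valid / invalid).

δ = 37.96°, valid

α = atan 0.35 = 19.29°;  2α = 38.58°
edge 0: e_0 = (-0.26, +1.68);  n_0 = (+0.9882, +0.1529)
edge 3: e_3 = (-1.01, -1.81);  n_3 = (-0.8732, +0.4873)
∠(n_0, n_3) = 142.04°
δ = |180° − 142.04°| = 37.96°
37.96° ≤ 2α = 38.58°  →  valid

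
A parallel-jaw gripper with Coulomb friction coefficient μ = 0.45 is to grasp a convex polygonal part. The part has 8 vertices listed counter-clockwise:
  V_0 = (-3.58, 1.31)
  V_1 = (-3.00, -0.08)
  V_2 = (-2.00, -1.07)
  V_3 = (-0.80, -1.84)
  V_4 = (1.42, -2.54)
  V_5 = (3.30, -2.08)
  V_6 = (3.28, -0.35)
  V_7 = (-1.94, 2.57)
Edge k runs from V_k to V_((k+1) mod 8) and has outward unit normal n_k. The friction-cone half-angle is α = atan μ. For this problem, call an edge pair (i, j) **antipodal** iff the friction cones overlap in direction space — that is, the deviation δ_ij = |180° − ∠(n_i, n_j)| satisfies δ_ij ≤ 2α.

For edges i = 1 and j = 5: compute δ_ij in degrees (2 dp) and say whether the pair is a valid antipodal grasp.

δ = 44.63°, valid

α = atan 0.45 = 24.23°;  2α = 48.46°
edge 1: e_1 = (+1.00, -0.99);  n_1 = (-0.7035, -0.7107)
edge 5: e_5 = (-0.02, +1.73);  n_5 = (+0.9999, +0.0116)
∠(n_1, n_5) = 135.37°
δ = |180° − 135.37°| = 44.63°
44.63° ≤ 2α = 48.46°  →  valid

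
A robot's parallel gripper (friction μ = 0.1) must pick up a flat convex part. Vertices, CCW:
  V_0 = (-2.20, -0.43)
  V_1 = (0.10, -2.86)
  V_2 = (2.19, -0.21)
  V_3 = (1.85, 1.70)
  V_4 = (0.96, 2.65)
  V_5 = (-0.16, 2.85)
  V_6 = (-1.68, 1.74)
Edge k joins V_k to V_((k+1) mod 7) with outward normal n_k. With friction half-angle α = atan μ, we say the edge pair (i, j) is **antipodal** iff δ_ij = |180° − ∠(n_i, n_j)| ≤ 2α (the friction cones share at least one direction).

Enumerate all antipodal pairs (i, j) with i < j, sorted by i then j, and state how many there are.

α = atan 0.1 = 5.71°;  2α = 11.42°
n_0 = (-0.7263, -0.6874)
n_1 = (+0.7852, -0.6193)
n_2 = (+0.9845, +0.1753)
n_3 = (+0.7298, +0.6837)
n_4 = (+0.1758, +0.9844)
n_5 = (-0.5898, +0.8076)
n_6 = (-0.9725, +0.2330)
  (0,1): δ = 81.69°  ·
  (0,2): δ = 33.33°  ·
  (0,3): δ = 0.29°  ✓
  (0,4): δ = 36.45°  ·
  (0,5): δ = 82.71°  ·
  (0,6): δ = 123.10°  ·
  (1,2): δ = 131.64°  ·
  (1,3): δ = 98.61°  ·
  (1,4): δ = 61.86°  ·
  (1,5): δ = 15.60°  ·
  (1,6): δ = 24.79°  ·
  (2,3): δ = 146.96°  ·
  (2,4): δ = 110.22°  ·
  (2,5): δ = 63.95°  ·
  (2,6): δ = 23.57°  ·
  (3,4): δ = 143.26°  ·
  (3,5): δ = 96.99°  ·
  (3,6): δ = 56.61°  ·
  (4,5): δ = 133.74°  ·
  (4,6): δ = 93.35°  ·
  (5,6): δ = 139.62°  ·
antipodal pairs: 1

count = 1; pairs: (0,3)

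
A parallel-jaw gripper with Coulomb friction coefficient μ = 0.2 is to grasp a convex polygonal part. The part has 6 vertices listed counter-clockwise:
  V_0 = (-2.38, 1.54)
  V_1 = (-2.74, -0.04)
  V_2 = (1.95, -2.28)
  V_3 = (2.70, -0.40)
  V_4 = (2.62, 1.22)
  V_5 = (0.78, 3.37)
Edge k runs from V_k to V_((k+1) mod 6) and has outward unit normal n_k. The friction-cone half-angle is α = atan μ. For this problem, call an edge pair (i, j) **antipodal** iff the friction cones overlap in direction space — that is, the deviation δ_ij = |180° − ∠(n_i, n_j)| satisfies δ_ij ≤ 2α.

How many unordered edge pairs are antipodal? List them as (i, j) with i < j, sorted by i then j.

count = 2; pairs: (0,2), (0,3)

α = atan 0.2 = 11.31°;  2α = 22.62°
n_0 = (-0.9750, +0.2222)
n_1 = (-0.4310, -0.9024)
n_2 = (+0.9288, -0.3705)
n_3 = (+0.9988, +0.0493)
n_4 = (+0.7598, +0.6502)
n_5 = (-0.5011, +0.8654)
  (0,1): δ = 102.69°  ·
  (0,2): δ = 8.91°  ✓
  (0,3): δ = 15.66°  ✓
  (0,4): δ = 53.39°  ·
  (0,5): δ = 132.91°  ·
  (1,2): δ = 86.22°  ·
  (1,3): δ = 61.64°  ·
  (1,4): δ = 23.91°  ·
  (1,5): δ = 55.61°  ·
  (2,3): δ = 155.42°  ·
  (2,4): δ = 117.69°  ·
  (2,5): δ = 38.18°  ·
  (3,4): δ = 142.27°  ·
  (3,5): δ = 62.75°  ·
  (4,5): δ = 100.48°  ·
antipodal pairs: 2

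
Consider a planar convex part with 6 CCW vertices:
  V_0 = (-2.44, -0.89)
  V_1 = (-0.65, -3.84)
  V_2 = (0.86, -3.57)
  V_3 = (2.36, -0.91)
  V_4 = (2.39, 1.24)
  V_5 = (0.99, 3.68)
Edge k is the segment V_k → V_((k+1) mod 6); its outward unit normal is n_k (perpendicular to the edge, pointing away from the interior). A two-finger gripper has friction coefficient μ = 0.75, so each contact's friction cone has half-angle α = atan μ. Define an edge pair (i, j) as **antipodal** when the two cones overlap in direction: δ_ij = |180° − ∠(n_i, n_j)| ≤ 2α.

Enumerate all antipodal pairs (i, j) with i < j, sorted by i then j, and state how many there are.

α = atan 0.75 = 36.87°;  2α = 73.74°
n_0 = (-0.8549, -0.5188)
n_1 = (+0.1760, -0.9844)
n_2 = (+0.8711, -0.4912)
n_3 = (+0.9999, -0.0140)
n_4 = (+0.8674, +0.4977)
n_5 = (-0.7998, +0.6003)
  (0,1): δ = 111.11°  ·
  (0,2): δ = 60.67°  ✓
  (0,3): δ = 32.05°  ✓
  (0,4): δ = 1.40°  ✓
  (0,5): δ = 111.86°  ·
  (1,2): δ = 129.56°  ·
  (1,3): δ = 100.94°  ·
  (1,4): δ = 70.29°  ✓
  (1,5): δ = 42.97°  ✓
  (2,3): δ = 151.38°  ·
  (2,4): δ = 120.73°  ·
  (2,5): δ = 7.47°  ✓
  (3,4): δ = 149.35°  ·
  (3,5): δ = 36.09°  ✓
  (4,5): δ = 66.74°  ✓
antipodal pairs: 8

count = 8; pairs: (0,2), (0,3), (0,4), (1,4), (1,5), (2,5), (3,5), (4,5)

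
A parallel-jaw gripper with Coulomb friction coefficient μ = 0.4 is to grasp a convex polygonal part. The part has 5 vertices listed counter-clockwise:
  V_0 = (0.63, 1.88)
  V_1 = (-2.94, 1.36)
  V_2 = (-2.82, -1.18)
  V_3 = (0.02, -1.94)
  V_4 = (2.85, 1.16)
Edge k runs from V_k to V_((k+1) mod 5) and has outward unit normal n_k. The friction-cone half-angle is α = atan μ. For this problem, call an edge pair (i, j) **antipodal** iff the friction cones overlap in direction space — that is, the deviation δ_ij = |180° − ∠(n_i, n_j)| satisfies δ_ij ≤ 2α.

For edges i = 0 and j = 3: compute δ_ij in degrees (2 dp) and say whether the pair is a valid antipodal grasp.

δ = 39.32°, valid

α = atan 0.4 = 21.80°;  2α = 43.60°
edge 0: e_0 = (-3.57, -0.52);  n_0 = (-0.1441, +0.9896)
edge 3: e_3 = (+2.83, +3.10);  n_3 = (+0.7385, -0.6742)
∠(n_0, n_3) = 140.68°
δ = |180° − 140.68°| = 39.32°
39.32° ≤ 2α = 43.60°  →  valid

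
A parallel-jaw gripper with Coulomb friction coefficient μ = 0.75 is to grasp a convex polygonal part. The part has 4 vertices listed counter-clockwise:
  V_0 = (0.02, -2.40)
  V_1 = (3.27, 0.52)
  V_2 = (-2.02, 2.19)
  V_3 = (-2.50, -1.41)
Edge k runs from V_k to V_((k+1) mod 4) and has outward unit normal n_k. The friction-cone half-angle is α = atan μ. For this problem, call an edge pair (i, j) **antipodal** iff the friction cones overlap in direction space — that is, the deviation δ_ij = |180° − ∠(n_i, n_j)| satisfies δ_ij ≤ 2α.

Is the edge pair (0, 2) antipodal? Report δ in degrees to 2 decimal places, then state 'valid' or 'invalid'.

δ = 40.47°, valid

α = atan 0.75 = 36.87°;  2α = 73.74°
edge 0: e_0 = (+3.25, +2.92);  n_0 = (+0.6683, -0.7439)
edge 2: e_2 = (-0.48, -3.60);  n_2 = (-0.9912, +0.1322)
∠(n_0, n_2) = 139.53°
δ = |180° − 139.53°| = 40.47°
40.47° ≤ 2α = 73.74°  →  valid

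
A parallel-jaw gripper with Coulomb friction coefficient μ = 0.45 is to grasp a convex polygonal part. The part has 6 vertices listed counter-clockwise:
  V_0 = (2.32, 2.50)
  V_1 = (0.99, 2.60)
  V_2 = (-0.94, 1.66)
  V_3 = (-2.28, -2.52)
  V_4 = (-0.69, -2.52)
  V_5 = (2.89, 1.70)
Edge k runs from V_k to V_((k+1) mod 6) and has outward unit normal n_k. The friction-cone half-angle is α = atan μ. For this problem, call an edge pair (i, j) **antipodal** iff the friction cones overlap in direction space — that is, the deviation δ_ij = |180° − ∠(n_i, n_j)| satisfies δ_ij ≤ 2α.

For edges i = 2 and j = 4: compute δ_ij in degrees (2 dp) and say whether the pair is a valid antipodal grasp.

α = atan 0.45 = 24.23°;  2α = 48.46°
edge 2: e_2 = (-1.34, -4.18);  n_2 = (-0.9523, +0.3053)
edge 4: e_4 = (+3.58, +4.22);  n_4 = (+0.7626, -0.6469)
∠(n_2, n_4) = 157.47°
δ = |180° − 157.47°| = 22.53°
22.53° ≤ 2α = 48.46°  →  valid

δ = 22.53°, valid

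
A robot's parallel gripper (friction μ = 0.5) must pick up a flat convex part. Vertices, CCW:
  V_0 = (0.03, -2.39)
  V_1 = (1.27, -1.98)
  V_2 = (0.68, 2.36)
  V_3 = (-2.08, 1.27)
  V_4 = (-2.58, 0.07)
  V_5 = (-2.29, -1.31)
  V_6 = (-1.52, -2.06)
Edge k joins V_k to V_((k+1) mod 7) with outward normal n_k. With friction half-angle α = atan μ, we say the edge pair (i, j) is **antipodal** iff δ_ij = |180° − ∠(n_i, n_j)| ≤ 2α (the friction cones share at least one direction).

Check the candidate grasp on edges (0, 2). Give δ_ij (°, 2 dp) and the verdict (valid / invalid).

δ = 3.25°, valid

α = atan 0.5 = 26.57°;  2α = 53.13°
edge 0: e_0 = (+1.24, +0.41);  n_0 = (+0.3139, -0.9494)
edge 2: e_2 = (-2.76, -1.09);  n_2 = (-0.3673, +0.9301)
∠(n_0, n_2) = 176.75°
δ = |180° − 176.75°| = 3.25°
3.25° ≤ 2α = 53.13°  →  valid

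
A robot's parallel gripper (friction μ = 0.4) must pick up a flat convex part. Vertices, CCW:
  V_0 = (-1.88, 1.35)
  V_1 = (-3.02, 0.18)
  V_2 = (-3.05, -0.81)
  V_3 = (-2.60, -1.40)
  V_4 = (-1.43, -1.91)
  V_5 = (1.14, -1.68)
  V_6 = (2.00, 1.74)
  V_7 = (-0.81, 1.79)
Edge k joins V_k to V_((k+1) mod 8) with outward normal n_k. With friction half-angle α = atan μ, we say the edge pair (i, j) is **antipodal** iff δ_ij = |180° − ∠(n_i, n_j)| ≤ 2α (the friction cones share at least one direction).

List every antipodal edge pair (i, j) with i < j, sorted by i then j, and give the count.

count = 6; pairs: (0,4), (0,5), (1,5), (3,6), (4,6), (4,7)

α = atan 0.4 = 21.80°;  2α = 43.60°
n_0 = (-0.7162, +0.6979)
n_1 = (-0.9995, +0.0303)
n_2 = (-0.7951, -0.6064)
n_3 = (-0.3996, -0.9167)
n_4 = (+0.0891, -0.9960)
n_5 = (+0.9698, -0.2439)
n_6 = (+0.0178, +0.9998)
n_7 = (-0.3803, +0.9249)
  (0,1): δ = 137.48°  ·
  (0,2): δ = 98.41°  ·
  (0,3): δ = 69.30°  ·
  (0,4): δ = 40.63°  ✓
  (0,5): δ = 30.14°  ✓
  (0,6): δ = 133.24°  ·
  (0,7): δ = 156.61°  ·
  (1,2): δ = 140.93°  ·
  (1,3): δ = 111.82°  ·
  (1,4): δ = 83.15°  ·
  (1,5): δ = 12.38°  ✓
  (1,6): δ = 90.72°  ·
  (1,7): δ = 114.09°  ·
  (2,3): δ = 150.89°  ·
  (2,4): δ = 122.22°  ·
  (2,5): δ = 51.45°  ·
  (2,6): δ = 51.65°  ·
  (2,7): δ = 75.02°  ·
  (3,4): δ = 151.33°  ·
  (3,5): δ = 80.56°  ·
  (3,6): δ = 22.53°  ✓
  (3,7): δ = 45.91°  ·
  (4,5): δ = 109.23°  ·
  (4,6): δ = 6.13°  ✓
  (4,7): δ = 17.24°  ✓
  (5,6): δ = 76.90°  ·
  (5,7): δ = 53.53°  ·
  (6,7): δ = 156.63°  ·
antipodal pairs: 6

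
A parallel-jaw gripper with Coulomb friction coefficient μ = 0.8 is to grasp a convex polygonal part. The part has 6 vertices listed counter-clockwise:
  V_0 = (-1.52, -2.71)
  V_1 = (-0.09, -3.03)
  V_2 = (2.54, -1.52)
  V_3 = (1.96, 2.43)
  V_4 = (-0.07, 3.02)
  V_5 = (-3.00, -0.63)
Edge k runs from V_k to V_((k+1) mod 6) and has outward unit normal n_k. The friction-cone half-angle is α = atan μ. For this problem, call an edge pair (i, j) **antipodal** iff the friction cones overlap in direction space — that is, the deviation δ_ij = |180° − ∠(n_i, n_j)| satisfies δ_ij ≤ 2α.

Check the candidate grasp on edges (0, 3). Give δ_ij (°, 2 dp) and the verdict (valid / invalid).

δ = 3.59°, valid

α = atan 0.8 = 38.66°;  2α = 77.32°
edge 0: e_0 = (+1.43, -0.32);  n_0 = (-0.2184, -0.9759)
edge 3: e_3 = (-2.03, +0.59);  n_3 = (+0.2791, +0.9603)
∠(n_0, n_3) = 176.41°
δ = |180° − 176.41°| = 3.59°
3.59° ≤ 2α = 77.32°  →  valid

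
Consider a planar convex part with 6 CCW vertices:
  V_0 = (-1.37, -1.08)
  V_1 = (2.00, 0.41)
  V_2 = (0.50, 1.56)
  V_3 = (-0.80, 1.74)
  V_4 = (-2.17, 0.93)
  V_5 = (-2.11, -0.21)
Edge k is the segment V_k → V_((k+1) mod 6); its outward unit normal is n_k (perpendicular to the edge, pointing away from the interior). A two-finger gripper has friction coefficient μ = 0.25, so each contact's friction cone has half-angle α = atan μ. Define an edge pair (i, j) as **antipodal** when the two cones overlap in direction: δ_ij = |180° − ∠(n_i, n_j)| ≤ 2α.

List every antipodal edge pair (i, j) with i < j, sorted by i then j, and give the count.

count = 2; pairs: (0,3), (1,5)

α = atan 0.25 = 14.04°;  2α = 28.07°
n_0 = (+0.4044, -0.9146)
n_1 = (+0.6084, +0.7936)
n_2 = (+0.1372, +0.9905)
n_3 = (-0.5089, +0.8608)
n_4 = (-0.9986, -0.0526)
n_5 = (-0.7617, -0.6479)
  (0,1): δ = 61.33°  ·
  (0,2): δ = 31.74°  ·
  (0,3): δ = 6.74°  ✓
  (0,4): δ = 69.16°  ·
  (0,5): δ = 106.53°  ·
  (1,2): δ = 150.41°  ·
  (1,3): δ = 111.93°  ·
  (1,4): δ = 49.51°  ·
  (1,5): δ = 12.14°  ✓
  (2,3): δ = 141.52°  ·
  (2,4): δ = 79.10°  ·
  (2,5): δ = 41.73°  ·
  (3,4): δ = 117.58°  ·
  (3,5): δ = 80.21°  ·
  (4,5): δ = 142.63°  ·
antipodal pairs: 2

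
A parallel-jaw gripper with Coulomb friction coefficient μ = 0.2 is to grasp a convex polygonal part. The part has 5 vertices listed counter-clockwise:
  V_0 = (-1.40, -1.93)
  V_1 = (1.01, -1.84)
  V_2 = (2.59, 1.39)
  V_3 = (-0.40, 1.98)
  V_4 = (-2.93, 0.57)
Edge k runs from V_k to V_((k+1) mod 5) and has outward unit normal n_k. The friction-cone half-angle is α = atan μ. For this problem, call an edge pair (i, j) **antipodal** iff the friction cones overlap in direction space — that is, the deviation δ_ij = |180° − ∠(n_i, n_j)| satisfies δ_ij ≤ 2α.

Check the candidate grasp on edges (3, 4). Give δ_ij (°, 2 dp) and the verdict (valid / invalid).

α = atan 0.2 = 11.31°;  2α = 22.62°
edge 3: e_3 = (-2.53, -1.41);  n_3 = (-0.4868, +0.8735)
edge 4: e_4 = (+1.53, -2.50);  n_4 = (-0.8529, -0.5220)
∠(n_3, n_4) = 92.34°
δ = |180° − 92.34°| = 87.66°
87.66° > 2α = 22.62°  →  invalid

δ = 87.66°, invalid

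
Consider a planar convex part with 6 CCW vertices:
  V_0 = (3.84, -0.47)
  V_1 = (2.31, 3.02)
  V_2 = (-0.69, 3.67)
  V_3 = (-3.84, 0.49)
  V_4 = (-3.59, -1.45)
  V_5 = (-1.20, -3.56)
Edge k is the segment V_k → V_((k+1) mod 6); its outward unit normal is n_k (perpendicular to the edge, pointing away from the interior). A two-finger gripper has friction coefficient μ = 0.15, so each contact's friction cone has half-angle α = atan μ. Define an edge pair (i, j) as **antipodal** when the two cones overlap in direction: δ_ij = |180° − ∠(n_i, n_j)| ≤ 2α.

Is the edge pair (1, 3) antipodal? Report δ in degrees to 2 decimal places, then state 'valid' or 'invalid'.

δ = 70.43°, invalid

α = atan 0.15 = 8.53°;  2α = 17.06°
edge 1: e_1 = (-3.00, +0.65);  n_1 = (+0.2118, +0.9773)
edge 3: e_3 = (+0.25, -1.94);  n_3 = (-0.9918, -0.1278)
∠(n_1, n_3) = 109.57°
δ = |180° − 109.57°| = 70.43°
70.43° > 2α = 17.06°  →  invalid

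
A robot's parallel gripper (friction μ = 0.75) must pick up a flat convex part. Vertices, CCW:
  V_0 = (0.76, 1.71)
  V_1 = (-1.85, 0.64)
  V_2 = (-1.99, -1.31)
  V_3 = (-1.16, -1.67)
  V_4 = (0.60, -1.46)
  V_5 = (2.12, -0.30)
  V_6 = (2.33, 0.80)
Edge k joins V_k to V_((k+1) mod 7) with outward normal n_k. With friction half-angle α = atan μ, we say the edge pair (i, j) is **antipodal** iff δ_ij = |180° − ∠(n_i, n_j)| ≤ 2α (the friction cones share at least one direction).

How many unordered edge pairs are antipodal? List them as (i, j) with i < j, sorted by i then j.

α = atan 0.75 = 36.87°;  2α = 73.74°
n_0 = (-0.3793, +0.9253)
n_1 = (-0.9974, +0.0716)
n_2 = (-0.3979, -0.9174)
n_3 = (+0.1185, -0.9930)
n_4 = (+0.6067, -0.7950)
n_5 = (+0.9823, -0.1875)
n_6 = (+0.5015, +0.8652)
  (0,1): δ = 116.40°  ·
  (0,2): δ = 45.74°  ✓
  (0,3): δ = 15.49°  ✓
  (0,4): δ = 15.06°  ✓
  (0,5): δ = 56.90°  ✓
  (0,6): δ = 127.61°  ·
  (1,2): δ = 109.34°  ·
  (1,3): δ = 79.09°  ·
  (1,4): δ = 48.54°  ✓
  (1,5): δ = 6.70°  ✓
  (1,6): δ = 64.01°  ✓
  (2,3): δ = 149.75°  ·
  (2,4): δ = 119.20°  ·
  (2,5): δ = 77.36°  ·
  (2,6): δ = 6.65°  ✓
  (3,4): δ = 149.45°  ·
  (3,5): δ = 107.61°  ·
  (3,6): δ = 36.90°  ✓
  (4,5): δ = 138.16°  ·
  (4,6): δ = 67.45°  ✓
  (5,6): δ = 109.29°  ·
antipodal pairs: 10

count = 10; pairs: (0,2), (0,3), (0,4), (0,5), (1,4), (1,5), (1,6), (2,6), (3,6), (4,6)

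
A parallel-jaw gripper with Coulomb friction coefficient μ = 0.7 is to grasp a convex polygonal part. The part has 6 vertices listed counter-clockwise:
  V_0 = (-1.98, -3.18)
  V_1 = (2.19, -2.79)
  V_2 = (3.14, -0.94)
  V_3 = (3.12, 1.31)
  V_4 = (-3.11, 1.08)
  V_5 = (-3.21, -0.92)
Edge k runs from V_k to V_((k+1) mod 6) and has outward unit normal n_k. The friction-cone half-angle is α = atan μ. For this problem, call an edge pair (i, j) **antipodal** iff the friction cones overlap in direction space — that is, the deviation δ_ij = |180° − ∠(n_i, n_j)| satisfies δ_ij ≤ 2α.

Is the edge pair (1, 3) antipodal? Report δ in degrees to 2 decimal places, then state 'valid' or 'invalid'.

δ = 60.70°, valid

α = atan 0.7 = 34.99°;  2α = 69.98°
edge 1: e_1 = (+0.95, +1.85);  n_1 = (+0.8896, -0.4568)
edge 3: e_3 = (-6.23, -0.23);  n_3 = (-0.0369, +0.9993)
∠(n_1, n_3) = 119.30°
δ = |180° − 119.30°| = 60.70°
60.70° ≤ 2α = 69.98°  →  valid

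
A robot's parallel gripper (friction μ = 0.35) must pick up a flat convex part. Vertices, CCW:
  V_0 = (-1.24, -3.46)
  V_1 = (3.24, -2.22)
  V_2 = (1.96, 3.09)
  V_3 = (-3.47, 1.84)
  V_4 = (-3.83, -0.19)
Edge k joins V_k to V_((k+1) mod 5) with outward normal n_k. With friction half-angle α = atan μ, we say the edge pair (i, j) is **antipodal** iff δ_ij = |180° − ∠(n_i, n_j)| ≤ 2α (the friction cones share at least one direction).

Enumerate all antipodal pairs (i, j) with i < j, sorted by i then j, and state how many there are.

α = atan 0.35 = 19.29°;  2α = 38.58°
n_0 = (+0.2668, -0.9638)
n_1 = (+0.9722, +0.2343)
n_2 = (-0.2243, +0.9745)
n_3 = (-0.9846, +0.1746)
n_4 = (-0.7839, -0.6209)
  (0,1): δ = 91.92°  ·
  (0,2): δ = 2.51°  ✓
  (0,3): δ = 64.47°  ·
  (0,4): δ = 112.91°  ·
  (1,2): δ = 90.59°  ·
  (1,3): δ = 23.61°  ✓
  (1,4): δ = 24.83°  ✓
  (2,3): δ = 113.02°  ·
  (2,4): δ = 64.58°  ·
  (3,4): δ = 131.56°  ·
antipodal pairs: 3

count = 3; pairs: (0,2), (1,3), (1,4)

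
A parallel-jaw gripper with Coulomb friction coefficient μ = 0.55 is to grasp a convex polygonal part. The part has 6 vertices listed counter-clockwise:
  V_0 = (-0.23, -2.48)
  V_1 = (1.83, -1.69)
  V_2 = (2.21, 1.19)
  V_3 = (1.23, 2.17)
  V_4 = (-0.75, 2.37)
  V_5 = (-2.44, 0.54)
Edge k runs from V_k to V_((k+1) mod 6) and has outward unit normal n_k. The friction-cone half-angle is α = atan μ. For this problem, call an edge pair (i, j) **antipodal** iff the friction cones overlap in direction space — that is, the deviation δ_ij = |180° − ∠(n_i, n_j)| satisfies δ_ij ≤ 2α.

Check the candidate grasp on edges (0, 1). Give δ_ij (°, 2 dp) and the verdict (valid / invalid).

α = atan 0.55 = 28.81°;  2α = 57.62°
edge 0: e_0 = (+2.06, +0.79);  n_0 = (+0.3581, -0.9337)
edge 1: e_1 = (+0.38, +2.88);  n_1 = (+0.9914, -0.1308)
∠(n_0, n_1) = 61.50°
δ = |180° − 61.50°| = 118.50°
118.50° > 2α = 57.62°  →  invalid

δ = 118.50°, invalid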